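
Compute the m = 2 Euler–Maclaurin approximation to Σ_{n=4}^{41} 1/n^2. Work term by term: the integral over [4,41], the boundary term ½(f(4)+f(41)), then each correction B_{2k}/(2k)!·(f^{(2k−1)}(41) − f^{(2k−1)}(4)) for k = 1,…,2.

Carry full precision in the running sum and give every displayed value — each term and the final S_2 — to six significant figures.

S_2 ≈ 0.259726

∫_4^41 1/x^2 dx evaluates to 0.225610.
Endpoint term: (f(4) + f(41))/2 = (0.0625000 + 0.000594884)/2 = 0.0315474.
Running total after boundary: 0.257157.
Order-1 term: 1/12 · (-2.90187e-05 − (-0.0312500)) = 0.00260175.
Partial sum through k=1: 0.259759.
Order-2 term: −1/720 · (-2.07153e-07 − (-0.0234375)) = -3.25518e-05.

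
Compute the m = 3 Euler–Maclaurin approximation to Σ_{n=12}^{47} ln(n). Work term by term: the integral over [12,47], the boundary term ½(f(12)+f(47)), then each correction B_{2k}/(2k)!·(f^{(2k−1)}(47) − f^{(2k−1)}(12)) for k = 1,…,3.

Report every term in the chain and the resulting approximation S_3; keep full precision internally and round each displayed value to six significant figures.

Integral: ∫_12^47 ln(x) dx = 116.138.
Boundary: ½(f(12) + f(47)) = ½(2.48491 + 3.85015) = 3.16753.
Running total after boundary: 119.306.
Correction k=1: B_{2}/2! · (f^{(1)}(47) − f^{(1)}(12)) = 1/12 · (0.0212766 − 0.0833333) = -0.00517139.
Partial sum through k=1: 119.300.
Correction k=2: B_{4}/4! · (f^{(3)}(47) − f^{(3)}(12)) = −1/720 · (1.92636e-05 − 0.00115741) = 1.58076e-06.
Partial sum through k=2: 119.300.
Correction k=3: B_{6}/6! · (f^{(5)}(47) − f^{(5)}(12)) = 1/30240 · (1.04646e-07 − 9.64506e-05) = -3.18604e-09.

S_3 ≈ 119.300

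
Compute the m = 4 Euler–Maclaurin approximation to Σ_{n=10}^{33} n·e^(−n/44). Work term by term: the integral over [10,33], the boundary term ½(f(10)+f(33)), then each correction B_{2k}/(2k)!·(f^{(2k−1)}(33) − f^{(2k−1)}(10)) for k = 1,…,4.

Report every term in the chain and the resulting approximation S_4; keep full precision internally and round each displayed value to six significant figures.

The integral term ∫_10^33 x·e^(−x/44) dx = 292.590.
½[f(10) + f(33)] = ½[7.96703 + 15.5881] = 11.7776.
Integral + boundary = 304.367.
Order-1 term: 1/12 · (0.118092 − 0.615634) = -0.0414619.
After k=1: 304.326.
Order-2 term: −1/720 · (0.000548980 − 0.00114103) = 8.22297e-07.
After k=2: 304.326.
Order-3 term: 1/30240 · (5.35621e-07 − 1.01450e-06) = -1.58360e-11.
After k=3: 304.326.
Order-4 term: −1/1209600 · (4.06858e-10 − 7.43608e-10) = 2.78398e-16.

S_4 ≈ 304.326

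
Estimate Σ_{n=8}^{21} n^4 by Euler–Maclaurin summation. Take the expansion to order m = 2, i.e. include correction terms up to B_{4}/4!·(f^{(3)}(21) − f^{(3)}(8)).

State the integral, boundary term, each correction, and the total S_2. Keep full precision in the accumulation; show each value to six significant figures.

The integral term ∫_8^21 x^4 dx = 810267.
½[f(8) + f(21)] = ½[4096.00 + 194481] = 99288.5.
Integral + boundary = 909555.
Order-1 term: 1/12 · (37044.0 − 2048.00) = 2916.33.
After k=1: 912471.
Order-2 term: −1/720 · (504.000 − 192.000) = -0.433333.

S_2 ≈ 912471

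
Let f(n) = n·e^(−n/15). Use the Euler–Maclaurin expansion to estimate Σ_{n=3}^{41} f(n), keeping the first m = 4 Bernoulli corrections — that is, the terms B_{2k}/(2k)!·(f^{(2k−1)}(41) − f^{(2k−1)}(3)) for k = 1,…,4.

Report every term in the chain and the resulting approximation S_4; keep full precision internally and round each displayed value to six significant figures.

S_4 ≈ 168.952

The integral term ∫_3^41 x·e^(−x/15) dx = 166.455.
Boundary: ½(f(3) + f(41)) = ½(2.45619 + 2.66509) = 2.56064.
So far: 169.016.
Correction k=1: B_{2}/2! · (f^{(1)}(41) − f^{(1)}(3)) = 1/12 · (-0.112671 − 0.654985) = -0.0639713.
After k=1: 168.952.
Correction k=2: B_{4}/4! · (f^{(3)}(41) − f^{(3)}(3)) = −1/720 · (7.70397e-05 − 0.0101886) = 1.40439e-05.
After k=2: 168.952.
Correction k=3: B_{6}/6! · (f^{(5)}(41) − f^{(5)}(3)) = 1/30240 · (2.91039e-06 − 7.76278e-05) = -2.47081e-09.
After k=3: 168.952.
Correction k=4: B_{8}/8! · (f^{(7)}(41) − f^{(7)}(3)) = −1/1209600 · (2.43484e-08 − 4.88768e-07) = 3.83945e-13.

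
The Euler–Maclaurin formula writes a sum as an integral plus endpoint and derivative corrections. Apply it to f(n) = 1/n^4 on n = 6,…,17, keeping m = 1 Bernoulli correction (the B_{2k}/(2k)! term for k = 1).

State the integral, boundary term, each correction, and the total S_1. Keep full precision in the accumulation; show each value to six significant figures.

The integral term ∫_6^17 1/x^4 dx = 0.00147536.
Boundary: ½(f(6) + f(17)) = ½(0.000771605 + 1.19730e-05) = 0.000391789.
Running total after boundary: 0.00186715.
k=1: B_{2}/(2)! × [f^{(1)}(17) − f^{(1)}(6)] = 1/12 × (-2.81719e-06 − (-0.000514403)) = 4.26322e-05.

S_1 ≈ 0.00190978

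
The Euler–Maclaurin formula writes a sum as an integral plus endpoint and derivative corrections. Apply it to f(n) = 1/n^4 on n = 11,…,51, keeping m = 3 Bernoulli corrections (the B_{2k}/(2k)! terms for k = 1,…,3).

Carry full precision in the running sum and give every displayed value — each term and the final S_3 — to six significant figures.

∫_11^51 1/x^4 dx evaluates to 0.000247925.
Endpoint term: (f(11) + f(51))/2 = (6.83013e-05 + 1.47815e-07)/2 = 3.42246e-05.
So far: 0.000282150.
Correction k=1: B_{2}/2! · (f^{(1)}(51) − f^{(1)}(11)) = 1/12 · (-1.15934e-08 − (-2.48369e-05)) = 2.06877e-06.
Partial sum through k=1: 0.000284219.
Correction k=2: B_{4}/4! · (f^{(3)}(51) − f^{(3)}(11)) = −1/720 · (-1.33718e-10 − (-6.15790e-06)) = -8.55245e-09.
Partial sum through k=2: 0.000284210.
Correction k=3: B_{6}/6! · (f^{(5)}(51) − f^{(5)}(11)) = 1/30240 · (-2.87897e-12 − (-2.84994e-06)) = 9.42438e-11.

S_3 ≈ 0.000284210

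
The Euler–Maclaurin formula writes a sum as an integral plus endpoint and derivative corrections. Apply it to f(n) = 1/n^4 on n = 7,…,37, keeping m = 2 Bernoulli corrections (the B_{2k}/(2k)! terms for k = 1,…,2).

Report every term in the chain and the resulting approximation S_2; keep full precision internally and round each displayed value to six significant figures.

The integral term ∫_7^37 1/x^4 dx = 0.000965237.
Endpoint term: (f(7) + f(37))/2 = (0.000416493 + 5.33572e-07)/2 = 0.000208513.
Running total after boundary: 0.00117375.
Order-1 term: 1/12 · (-5.76835e-08 − (-0.000237996)) = 1.98282e-05.
After k=1: 0.00119358.
Order-2 term: −1/720 · (-1.26406e-09 − (-0.000145712)) = -2.02376e-07.

S_2 ≈ 0.00119338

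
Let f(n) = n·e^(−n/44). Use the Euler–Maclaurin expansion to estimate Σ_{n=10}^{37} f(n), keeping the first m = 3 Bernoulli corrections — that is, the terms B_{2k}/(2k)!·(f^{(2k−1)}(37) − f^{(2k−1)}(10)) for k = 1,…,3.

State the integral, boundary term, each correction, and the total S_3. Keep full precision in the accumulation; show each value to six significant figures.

∫_10^37 x·e^(−x/44) dx evaluates to 355.749.
Boundary: ½(f(10) + f(37)) = ½(7.96703 + 15.9588) = 11.9629.
Integral + boundary = 367.712.
Correction k=1: B_{2}/2! · (f^{(1)}(37) − f^{(1)}(10)) = 1/12 · (0.0686188 − 0.615634) = -0.0455846.
Partial sum through k=1: 367.667.
Correction k=2: B_{4}/4! · (f^{(3)}(37) − f^{(3)}(10)) = −1/720 · (0.000481020 − 0.00114103) = 9.16685e-07.
Partial sum through k=2: 367.667.
Correction k=3: B_{6}/6! · (f^{(5)}(37) − f^{(5)}(10)) = 1/30240 · (4.78614e-07 − 1.01450e-06) = -1.77211e-11.

S_3 ≈ 367.667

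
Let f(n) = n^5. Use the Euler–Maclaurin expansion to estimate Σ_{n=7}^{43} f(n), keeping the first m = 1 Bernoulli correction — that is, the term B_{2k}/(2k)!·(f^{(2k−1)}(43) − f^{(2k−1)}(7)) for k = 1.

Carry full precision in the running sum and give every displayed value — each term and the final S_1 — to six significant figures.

The integral term ∫_7^43 x^5 dx = 1.05354e+09.
Boundary: ½(f(7) + f(43)) = ½(16807.0 + 1.47008e+08) = 7.35126e+07.
Running total after boundary: 1.12705e+09.
Order-1 term: 1/12 · (1.70940e+07 − 12005.0) = 1.42350e+06.

S_1 ≈ 1.12848e+09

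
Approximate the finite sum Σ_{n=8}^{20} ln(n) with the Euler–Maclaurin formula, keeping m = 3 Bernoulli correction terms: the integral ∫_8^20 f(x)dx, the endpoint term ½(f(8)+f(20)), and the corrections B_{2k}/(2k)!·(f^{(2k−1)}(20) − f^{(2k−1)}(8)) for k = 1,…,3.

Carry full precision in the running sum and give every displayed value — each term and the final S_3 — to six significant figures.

S_3 ≈ 33.8105

Integral: ∫_8^20 ln(x) dx = 31.2791.
Boundary: ½(f(8) + f(20)) = ½(2.07944 + 2.99573) = 2.53759.
Integral + boundary = 33.8167.
k=1: B_{2}/(2)! × [f^{(1)}(20) − f^{(1)}(8)] = 1/12 × (0.0500000 − 0.125000) = -0.00625000.
Partial sum through k=1: 33.8105.
k=2: B_{4}/(4)! × [f^{(3)}(20) − f^{(3)}(8)] = −1/720 × (0.000250000 − 0.00390625) = 5.07812e-06.
Partial sum through k=2: 33.8105.
k=3: B_{6}/(6)! × [f^{(5)}(20) − f^{(5)}(8)] = 1/30240 × (7.50000e-06 − 0.000732422) = -2.39723e-08.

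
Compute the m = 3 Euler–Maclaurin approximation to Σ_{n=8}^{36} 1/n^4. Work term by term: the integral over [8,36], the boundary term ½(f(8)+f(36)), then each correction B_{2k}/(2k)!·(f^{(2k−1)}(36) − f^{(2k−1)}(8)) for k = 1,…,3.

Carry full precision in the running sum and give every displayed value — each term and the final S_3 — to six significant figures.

∫_8^36 1/x^4 dx evaluates to 0.000643897.
Endpoint term: (f(8) + f(36))/2 = (0.000244141 + 5.95374e-07)/2 = 0.000122368.
Running total after boundary: 0.000766265.
Correction k=1: B_{2}/2! · (f^{(1)}(36) − f^{(1)}(8)) = 1/12 · (-6.61527e-08 − (-0.000122070)) = 1.01670e-05.
Running total after k=1: 0.000776432.
Correction k=2: B_{4}/4! · (f^{(3)}(36) − f^{(3)}(8)) = −1/720 · (-1.53131e-09 − (-5.72205e-05)) = -7.94707e-08.
Running total after k=2: 0.000776353.
Correction k=3: B_{6}/6! · (f^{(5)}(36) − f^{(5)}(8)) = 1/30240 · (-6.61678e-11 − (-5.00679e-05)) = 1.65568e-09.

S_3 ≈ 0.000776354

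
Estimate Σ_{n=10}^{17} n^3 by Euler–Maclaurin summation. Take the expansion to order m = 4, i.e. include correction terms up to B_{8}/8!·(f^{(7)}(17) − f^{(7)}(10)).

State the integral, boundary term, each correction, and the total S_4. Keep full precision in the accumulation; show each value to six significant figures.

∫_10^17 x^3 dx evaluates to 18380.2.
Boundary: ½(f(10) + f(17)) = ½(1000.00 + 4913.00) = 2956.50.
Integral + boundary = 21336.8.
Order-1 term: 1/12 · (867.000 − 300.000) = 47.2500.
Partial sum through k=1: 21384.0.
Order-2 term: −1/720 · (6.00000 − 6.00000) = 0.00000.
Partial sum through k=2: 21384.0.
Order-3 term: 1/30240 · (0.00000 − 0.00000) = 0.00000.
Partial sum through k=3: 21384.0.
Order-4 term: −1/1209600 · (0.00000 − 0.00000) = 0.00000.

S_4 ≈ 21384.0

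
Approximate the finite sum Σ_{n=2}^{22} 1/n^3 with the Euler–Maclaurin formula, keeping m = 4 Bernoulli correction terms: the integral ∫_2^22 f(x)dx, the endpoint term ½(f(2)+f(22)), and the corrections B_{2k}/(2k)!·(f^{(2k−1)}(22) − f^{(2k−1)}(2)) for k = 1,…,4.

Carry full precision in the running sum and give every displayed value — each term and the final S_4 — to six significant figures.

S_4 ≈ 0.201015

The integral term ∫_2^22 1/x^3 dx = 0.123967.
½[f(2) + f(22)] = ½[0.125000 + 9.39144e-05] = 0.0625470.
Integral + boundary = 0.186514.
Correction k=1: B_{2}/2! · (f^{(1)}(22) − f^{(1)}(2)) = 1/12 · (-1.28065e-05 − (-0.187500)) = 0.0156239.
After k=1: 0.202138.
Correction k=2: B_{4}/4! · (f^{(3)}(22) − f^{(3)}(2)) = −1/720 · (-5.29194e-07 − (-0.937500)) = -0.00130208.
After k=2: 0.200836.
Correction k=3: B_{6}/6! · (f^{(5)}(22) − f^{(5)}(2)) = 1/30240 · (-4.59218e-08 − (-9.84375)) = 0.000325521.
After k=3: 0.201161.
Correction k=4: B_{8}/8! · (f^{(7)}(22) − f^{(7)}(2)) = −1/1209600 · (-6.83135e-09 − (-177.188)) = -0.000146484.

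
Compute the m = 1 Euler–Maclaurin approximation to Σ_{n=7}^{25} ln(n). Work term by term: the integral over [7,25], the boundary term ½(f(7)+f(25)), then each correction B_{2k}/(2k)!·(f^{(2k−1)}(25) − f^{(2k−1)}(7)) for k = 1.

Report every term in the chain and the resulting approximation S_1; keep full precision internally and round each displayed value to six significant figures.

S_1 ≈ 51.4243

Integral: ∫_7^25 ln(x) dx = 48.8505.
Boundary: ½(f(7) + f(25)) = ½(1.94591 + 3.21888) = 2.58239.
Integral + boundary = 51.4329.
Correction k=1: B_{2}/2! · (f^{(1)}(25) − f^{(1)}(7)) = 1/12 · (0.0400000 − 0.142857) = -0.00857143.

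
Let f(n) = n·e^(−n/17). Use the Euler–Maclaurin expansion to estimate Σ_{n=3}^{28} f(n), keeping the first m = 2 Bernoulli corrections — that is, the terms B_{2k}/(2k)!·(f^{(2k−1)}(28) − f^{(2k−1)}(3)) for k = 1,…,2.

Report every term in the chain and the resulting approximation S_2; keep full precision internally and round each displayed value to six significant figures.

S_2 ≈ 141.531

The integral term ∫_3^28 x·e^(−x/17) dx = 137.645.
½[f(3) + f(28)] = ½[2.51467 + 5.39324] = 3.95395.
Integral + boundary = 141.599.
k=1: B_{2}/(2)! × [f^{(1)}(28) − f^{(1)}(3)] = 1/12 × (-0.124634 − 0.690302) = -0.0679113.
After k=1: 141.531.
k=2: B_{4}/(4)! × [f^{(3)}(28) − f^{(3)}(3)] = −1/720 × (0.000901722 − 0.00818944) = 1.01218e-05.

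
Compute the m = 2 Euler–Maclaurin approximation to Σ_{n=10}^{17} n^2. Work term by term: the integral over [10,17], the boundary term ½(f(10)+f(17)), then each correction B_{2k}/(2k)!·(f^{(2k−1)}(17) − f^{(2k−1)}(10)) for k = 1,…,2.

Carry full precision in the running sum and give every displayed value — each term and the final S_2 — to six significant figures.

S_2 ≈ 1500.00

The integral term ∫_10^17 x^2 dx = 1304.33.
Endpoint term: (f(10) + f(17))/2 = (100.000 + 289.000)/2 = 194.500.
Integral + boundary = 1498.83.
Correction k=1: B_{2}/2! · (f^{(1)}(17) − f^{(1)}(10)) = 1/12 · (34.0000 − 20.0000) = 1.16667.
After k=1: 1500.00.
Correction k=2: B_{4}/4! · (f^{(3)}(17) − f^{(3)}(10)) = −1/720 · (0.00000 − 0.00000) = 0.00000.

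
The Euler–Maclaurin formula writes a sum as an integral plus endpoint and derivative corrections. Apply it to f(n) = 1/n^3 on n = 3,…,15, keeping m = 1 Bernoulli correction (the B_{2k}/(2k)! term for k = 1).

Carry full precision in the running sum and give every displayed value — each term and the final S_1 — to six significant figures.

∫_3^15 1/x^3 dx evaluates to 0.0533333.
½[f(3) + f(15)] = ½[0.0370370 + 0.000296296] = 0.0186667.
So far: 0.0720000.
Order-1 term: 1/12 · (-5.92593e-05 − (-0.0370370)) = 0.00308148.

S_1 ≈ 0.0750815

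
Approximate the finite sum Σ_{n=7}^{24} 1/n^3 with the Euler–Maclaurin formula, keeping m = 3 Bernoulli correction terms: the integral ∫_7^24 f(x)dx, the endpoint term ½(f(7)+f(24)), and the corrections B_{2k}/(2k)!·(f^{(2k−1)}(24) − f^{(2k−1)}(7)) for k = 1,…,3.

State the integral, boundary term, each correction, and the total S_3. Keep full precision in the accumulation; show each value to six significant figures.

S_3 ≈ 0.0109326

The integral term ∫_7^24 1/x^3 dx = 0.00933603.
½[f(7) + f(24)] = ½[0.00291545 + 7.23380e-05] = 0.00149389.
So far: 0.0108299.
k=1: B_{2}/(2)! × [f^{(1)}(24) − f^{(1)}(7)] = 1/12 × (-9.04225e-06 − (-0.00124948)) = 0.000103370.
Running total after k=1: 0.0109333.
k=2: B_{4}/(4)! × [f^{(3)}(24) − f^{(3)}(7)] = −1/720 × (-3.13967e-07 − (-0.000509992)) = -7.07886e-07.
Running total after k=2: 0.0109326.
k=3: B_{6}/(6)! × [f^{(5)}(24) − f^{(5)}(7)] = 1/30240 × (-2.28934e-08 − (-0.000437136)) = 1.44548e-08.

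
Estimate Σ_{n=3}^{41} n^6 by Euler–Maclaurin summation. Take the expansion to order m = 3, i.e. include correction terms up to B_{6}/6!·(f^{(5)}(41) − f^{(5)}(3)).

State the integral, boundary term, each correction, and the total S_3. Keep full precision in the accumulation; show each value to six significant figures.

S_3 ≈ 3.02550e+10

∫_3^41 x^6 dx evaluates to 2.78220e+10.
½[f(3) + f(41)] = ½[729.000 + 4.75010e+09] = 2.37505e+09.
So far: 3.01971e+10.
Correction k=1: B_{2}/2! · (f^{(1)}(41) − f^{(1)}(3)) = 1/12 · (6.95137e+08 − 1458.00) = 5.79280e+07.
Running total after k=1: 3.02550e+10.
Correction k=2: B_{4}/4! · (f^{(3)}(41) − f^{(3)}(3)) = −1/720 · (8.27052e+06 − 3240.00) = -11482.3.
Running total after k=2: 3.02550e+10.
Correction k=3: B_{6}/6! · (f^{(5)}(41) − f^{(5)}(3)) = 1/30240 · (29520.0 − 2160.00) = 0.904762.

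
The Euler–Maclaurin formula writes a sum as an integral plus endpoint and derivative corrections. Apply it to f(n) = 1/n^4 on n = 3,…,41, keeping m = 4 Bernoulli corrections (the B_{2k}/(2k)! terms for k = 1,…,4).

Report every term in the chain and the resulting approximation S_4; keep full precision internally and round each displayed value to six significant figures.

The integral term ∫_3^41 1/x^4 dx = 0.0123408.
Boundary: ½(f(3) + f(41)) = ½(0.0123457 + 3.53887e-07) = 0.00617302.
So far: 0.0185139.
Correction k=1: B_{2}/2! · (f^{(1)}(41) − f^{(1)}(3)) = 1/12 · (-3.45256e-08 − (-0.0164609)) = 0.00137174.
Partial sum through k=1: 0.0198856.
Correction k=2: B_{4}/4! · (f^{(3)}(41) − f^{(3)}(3)) = −1/720 · (-6.16161e-10 − (-0.0548697)) = -7.62079e-05.
Partial sum through k=2: 0.0198094.
Correction k=3: B_{6}/6! · (f^{(5)}(41) − f^{(5)}(3)) = 1/30240 · (-2.05265e-11 − (-0.341411)) = 1.12901e-05.
Partial sum through k=3: 0.0198207.
Correction k=4: B_{8}/8! · (f^{(7)}(41) − f^{(7)}(3)) = −1/1209600 · (-1.09898e-12 − (-3.41411)) = -2.82251e-06.

S_4 ≈ 0.0198179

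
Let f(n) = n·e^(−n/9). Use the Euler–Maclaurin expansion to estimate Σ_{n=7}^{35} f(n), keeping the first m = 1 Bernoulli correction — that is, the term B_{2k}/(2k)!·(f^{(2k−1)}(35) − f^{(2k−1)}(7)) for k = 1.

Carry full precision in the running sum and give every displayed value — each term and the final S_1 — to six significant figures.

S_1 ≈ 60.0047

Integral: ∫_7^35 x·e^(−x/9) dx = 58.0520.
Boundary: ½(f(7) + f(35)) = ½(3.21598 + 0.716383) = 1.96618.
Running total after boundary: 60.0181.
k=1: B_{2}/(2)! × [f^{(1)}(35) − f^{(1)}(7)] = 1/12 × (-0.0591300 − 0.102095) = -0.0134354.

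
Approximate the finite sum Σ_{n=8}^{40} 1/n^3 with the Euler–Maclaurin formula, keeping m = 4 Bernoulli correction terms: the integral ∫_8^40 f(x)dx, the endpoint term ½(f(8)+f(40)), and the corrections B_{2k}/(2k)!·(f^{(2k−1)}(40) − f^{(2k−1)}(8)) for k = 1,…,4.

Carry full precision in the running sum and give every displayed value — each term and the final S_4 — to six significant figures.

∫_8^40 1/x^3 dx evaluates to 0.00750000.
½[f(8) + f(40)] = ½[0.00195312 + 1.56250e-05] = 0.000984375.
So far: 0.00848437.
Correction k=1: B_{2}/2! · (f^{(1)}(40) − f^{(1)}(8)) = 1/12 · (-1.17187e-06 − (-0.000732422)) = 6.09375e-05.
Partial sum through k=1: 0.00854531.
Correction k=2: B_{4}/4! · (f^{(3)}(40) − f^{(3)}(8)) = −1/720 · (-1.46484e-08 − (-0.000228882)) = -3.17871e-07.
Partial sum through k=2: 0.00854499.
Correction k=3: B_{6}/6! · (f^{(5)}(40) − f^{(5)}(8)) = 1/30240 · (-3.84521e-10 − (-0.000150204)) = 4.96704e-09.
Partial sum through k=3: 0.00854500.
Correction k=4: B_{8}/8! · (f^{(7)}(40) − f^{(7)}(8)) = −1/1209600 · (-1.73035e-11 − (-0.000168979)) = -1.39698e-10.

S_4 ≈ 0.00854500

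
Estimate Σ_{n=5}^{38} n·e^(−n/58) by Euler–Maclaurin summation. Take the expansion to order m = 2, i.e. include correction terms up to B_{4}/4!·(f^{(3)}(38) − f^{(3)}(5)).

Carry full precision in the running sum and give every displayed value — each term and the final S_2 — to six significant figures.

S_2 ≈ 472.547

The integral term ∫_5^38 x·e^(−x/58) dx = 460.441.
Boundary: ½(f(5) + f(38)) = ½(4.58702 + 19.7354) = 12.1612.
Integral + boundary = 472.602.
Order-1 term: 1/12 · (0.179087 − 0.838318) = -0.0549359.
Running total after k=1: 472.547.
Order-2 term: −1/720 · (0.000362007 − 0.000794627) = 6.00861e-07.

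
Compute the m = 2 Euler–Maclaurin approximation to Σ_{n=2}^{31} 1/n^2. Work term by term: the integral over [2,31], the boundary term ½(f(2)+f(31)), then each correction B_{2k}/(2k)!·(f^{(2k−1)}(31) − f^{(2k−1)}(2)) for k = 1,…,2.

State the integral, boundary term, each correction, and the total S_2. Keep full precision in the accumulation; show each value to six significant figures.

The integral term ∫_2^31 1/x^2 dx = 0.467742.
Endpoint term: (f(2) + f(31))/2 = (0.250000 + 0.00104058)/2 = 0.125520.
So far: 0.593262.
k=1: B_{2}/(2)! × [f^{(1)}(31) − f^{(1)}(2)] = 1/12 × (-6.71344e-05 − (-0.250000)) = 0.0208277.
Running total after k=1: 0.614090.
k=2: B_{4}/(4)! × [f^{(3)}(31) − f^{(3)}(2)] = −1/720 × (-8.38306e-07 − (-0.750000)) = -0.00104167.

S_2 ≈ 0.613048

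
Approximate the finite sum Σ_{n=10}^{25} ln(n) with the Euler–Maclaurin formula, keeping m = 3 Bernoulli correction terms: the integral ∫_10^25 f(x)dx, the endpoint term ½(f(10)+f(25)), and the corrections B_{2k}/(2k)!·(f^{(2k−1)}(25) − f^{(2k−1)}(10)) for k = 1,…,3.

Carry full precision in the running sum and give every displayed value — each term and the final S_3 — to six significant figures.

Integral: ∫_10^25 ln(x) dx = 42.4460.
½[f(10) + f(25)] = ½[2.30259 + 3.21888] = 2.76073.
So far: 45.2068.
Correction k=1: B_{2}/2! · (f^{(1)}(25) − f^{(1)}(10)) = 1/12 · (0.0400000 − 0.100000) = -0.00500000.
Partial sum through k=1: 45.2018.
Correction k=2: B_{4}/4! · (f^{(3)}(25) − f^{(3)}(10)) = −1/720 · (0.000128000 − 0.00200000) = 2.60000e-06.
Partial sum through k=2: 45.2018.
Correction k=3: B_{6}/6! · (f^{(5)}(25) − f^{(5)}(10)) = 1/30240 · (2.45760e-06 − 0.000240000) = -7.85524e-09.

S_3 ≈ 45.2018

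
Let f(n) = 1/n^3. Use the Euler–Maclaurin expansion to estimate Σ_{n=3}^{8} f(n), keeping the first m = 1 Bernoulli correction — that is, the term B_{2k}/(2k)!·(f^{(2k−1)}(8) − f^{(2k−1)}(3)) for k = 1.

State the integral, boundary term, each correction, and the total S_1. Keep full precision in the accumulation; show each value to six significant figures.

S_1 ≈ 0.0702635

The integral term ∫_3^8 1/x^3 dx = 0.0477431.
½[f(3) + f(8)] = ½[0.0370370 + 0.00195312] = 0.0194951.
Integral + boundary = 0.0672381.
k=1: B_{2}/(2)! × [f^{(1)}(8) − f^{(1)}(3)] = 1/12 × (-0.000732422 − (-0.0370370)) = 0.00302538.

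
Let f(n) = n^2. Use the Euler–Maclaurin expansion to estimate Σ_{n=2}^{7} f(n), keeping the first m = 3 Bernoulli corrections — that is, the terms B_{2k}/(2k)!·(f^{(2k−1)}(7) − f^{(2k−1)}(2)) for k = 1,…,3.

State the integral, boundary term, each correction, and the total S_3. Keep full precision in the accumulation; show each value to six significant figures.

S_3 ≈ 139.000

Integral: ∫_2^7 x^2 dx = 111.667.
Endpoint term: (f(2) + f(7))/2 = (4.00000 + 49.0000)/2 = 26.5000.
Integral + boundary = 138.167.
Order-1 term: 1/12 · (14.0000 − 4.00000) = 0.833333.
After k=1: 139.000.
Order-2 term: −1/720 · (0.00000 − 0.00000) = 0.00000.
After k=2: 139.000.
Order-3 term: 1/30240 · (0.00000 − 0.00000) = 0.00000.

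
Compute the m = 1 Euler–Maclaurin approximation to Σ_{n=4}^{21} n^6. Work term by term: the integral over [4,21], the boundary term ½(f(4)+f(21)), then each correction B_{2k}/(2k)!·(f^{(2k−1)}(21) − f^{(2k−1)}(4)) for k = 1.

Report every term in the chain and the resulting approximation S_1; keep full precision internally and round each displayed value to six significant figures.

S_1 ≈ 3.02223e+08

Integral: ∫_4^21 x^6 dx = 2.57296e+08.
½[f(4) + f(21)] = ½[4096.00 + 8.57661e+07] = 4.28851e+07.
Running total after boundary: 3.00181e+08.
k=1: B_{2}/(2)! × [f^{(1)}(21) − f^{(1)}(4)] = 1/12 × (2.45046e+07 − 6144.00) = 2.04154e+06.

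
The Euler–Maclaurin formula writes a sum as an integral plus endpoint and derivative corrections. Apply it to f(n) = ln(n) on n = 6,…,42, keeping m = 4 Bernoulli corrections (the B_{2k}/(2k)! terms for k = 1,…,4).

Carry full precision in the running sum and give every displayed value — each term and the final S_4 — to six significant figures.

S_4 ≈ 112.984

Integral: ∫_6^42 ln(x) dx = 110.232.
Boundary: ½(f(6) + f(42)) = ½(1.79176 + 3.73767) = 2.76471.
So far: 112.996.
k=1: B_{2}/(2)! × [f^{(1)}(42) − f^{(1)}(6)] = 1/12 × (0.0238095 − 0.166667) = -0.0119048.
Running total after k=1: 112.984.
k=2: B_{4}/(4)! × [f^{(3)}(42) − f^{(3)}(6)] = −1/720 × (2.69949e-05 − 0.00925926) = 1.28226e-05.
Running total after k=2: 112.984.
k=3: B_{6}/(6)! × [f^{(5)}(42) − f^{(5)}(6)] = 1/30240 × (1.83639e-07 − 0.00308642) = -1.02058e-07.
Running total after k=3: 112.984.
k=4: B_{8}/(8)! × [f^{(7)}(42) − f^{(7)}(6)] = −1/1209600 × (3.12311e-09 − 0.00257202) = 2.12633e-09.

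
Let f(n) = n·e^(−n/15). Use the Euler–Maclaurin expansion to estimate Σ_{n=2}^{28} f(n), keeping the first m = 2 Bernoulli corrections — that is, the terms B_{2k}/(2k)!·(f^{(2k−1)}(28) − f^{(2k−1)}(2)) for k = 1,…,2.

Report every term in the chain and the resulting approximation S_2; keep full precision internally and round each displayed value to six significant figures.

S_2 ≈ 126.393

The integral term ∫_2^28 x·e^(−x/15) dx = 123.428.
½[f(2) + f(28)] = ½[1.75035 + 4.32987] = 3.04011.
So far: 126.468.
k=1: B_{2}/(2)! × [f^{(1)}(28) − f^{(1)}(2)] = 1/12 × (-0.134020 − 0.758484) = -0.0743753.
Running total after k=1: 126.393.
k=2: B_{4}/(4)! × [f^{(3)}(28) − f^{(3)}(2)] = −1/720 × (0.000778919 − 0.0111504) = 1.44048e-05.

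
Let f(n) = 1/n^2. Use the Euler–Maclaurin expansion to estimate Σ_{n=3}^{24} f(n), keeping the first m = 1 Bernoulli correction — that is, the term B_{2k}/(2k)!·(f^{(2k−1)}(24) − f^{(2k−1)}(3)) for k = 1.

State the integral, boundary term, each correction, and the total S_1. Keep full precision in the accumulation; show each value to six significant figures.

The integral term ∫_3^24 1/x^2 dx = 0.291667.
½[f(3) + f(24)] = ½[0.111111 + 0.00173611] = 0.0564236.
Integral + boundary = 0.348090.
Order-1 term: 1/12 · (-0.000144676 − (-0.0740741)) = 0.00616078.

S_1 ≈ 0.354251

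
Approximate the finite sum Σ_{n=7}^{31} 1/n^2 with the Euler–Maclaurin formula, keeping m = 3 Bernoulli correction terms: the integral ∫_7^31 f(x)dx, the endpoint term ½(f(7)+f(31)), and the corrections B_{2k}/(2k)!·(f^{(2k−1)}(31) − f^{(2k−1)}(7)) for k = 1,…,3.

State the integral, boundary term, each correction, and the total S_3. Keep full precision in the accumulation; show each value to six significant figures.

S_3 ≈ 0.121802

Integral: ∫_7^31 1/x^2 dx = 0.110599.
Boundary: ½(f(7) + f(31)) = ½(0.0204082 + 0.00104058) = 0.0107244.
So far: 0.121323.
Order-1 term: 1/12 · (-6.71344e-05 − (-0.00583090)) = 0.000480314.
After k=1: 0.121804.
Order-2 term: −1/720 · (-8.38306e-07 − (-0.00142798)) = -1.98214e-06.
After k=2: 0.121802.
Order-3 term: 1/30240 · (-2.61698e-08 − (-0.000874271)) = 2.89102e-08.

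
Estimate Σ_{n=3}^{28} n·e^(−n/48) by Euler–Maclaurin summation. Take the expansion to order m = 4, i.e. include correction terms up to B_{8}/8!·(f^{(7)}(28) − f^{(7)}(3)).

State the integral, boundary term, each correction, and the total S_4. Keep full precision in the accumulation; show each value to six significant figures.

∫_3^28 x·e^(−x/48) dx evaluates to 263.971.
Boundary: ½(f(3) + f(28)) = ½(2.81824 + 15.6250) = 9.22161.
So far: 273.193.
Correction k=1: B_{2}/2! · (f^{(1)}(28) − f^{(1)}(3)) = 1/12 · (0.232515 − 0.880700) = -0.0540154.
After k=1: 273.139.
Correction k=2: B_{4}/4! · (f^{(3)}(28) − f^{(3)}(3)) = −1/720 · (0.000585323 − 0.00119771) = 8.50538e-07.
After k=2: 273.139.
Correction k=3: B_{6}/6! · (f^{(5)}(28) − f^{(5)}(3)) = 1/30240 · (4.64292e-07 − 8.73773e-07) = -1.35410e-11.
After k=3: 273.139.
Correction k=4: B_{8}/8! · (f^{(7)}(28) − f^{(7)}(3)) = −1/1209600 · (2.92768e-10 − 5.32859e-10) = 1.98488e-16.

S_4 ≈ 273.139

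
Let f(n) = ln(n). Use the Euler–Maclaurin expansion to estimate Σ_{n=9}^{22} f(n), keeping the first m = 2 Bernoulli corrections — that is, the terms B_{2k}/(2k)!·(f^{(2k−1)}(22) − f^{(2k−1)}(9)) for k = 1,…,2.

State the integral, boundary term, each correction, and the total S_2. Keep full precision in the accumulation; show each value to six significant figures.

Integral: ∫_9^22 ln(x) dx = 35.2279.
½[f(9) + f(22)] = ½[2.19722 + 3.09104] = 2.64413.
So far: 37.8720.
Correction k=1: B_{2}/2! · (f^{(1)}(22) − f^{(1)}(9)) = 1/12 · (0.0454545 − 0.111111) = -0.00547138.
Running total after k=1: 37.8666.
Correction k=2: B_{4}/4! · (f^{(3)}(22) − f^{(3)}(9)) = −1/720 · (0.000187829 − 0.00274348) = 3.54952e-06.

S_2 ≈ 37.8666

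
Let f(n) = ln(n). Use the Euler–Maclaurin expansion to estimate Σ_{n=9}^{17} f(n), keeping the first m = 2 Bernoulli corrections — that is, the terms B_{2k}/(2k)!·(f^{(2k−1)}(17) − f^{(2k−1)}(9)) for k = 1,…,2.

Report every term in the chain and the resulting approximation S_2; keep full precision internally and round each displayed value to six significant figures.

The integral term ∫_9^17 ln(x) dx = 20.3896.
Boundary: ½(f(9) + f(17)) = ½(2.19722 + 2.83321) = 2.51522.
So far: 22.9048.
Correction k=1: B_{2}/2! · (f^{(1)}(17) − f^{(1)}(9)) = 1/12 · (0.0588235 − 0.111111) = -0.00435730.
After k=1: 22.9005.
Correction k=2: B_{4}/4! · (f^{(3)}(17) − f^{(3)}(9)) = −1/720 · (0.000407083 − 0.00274348) = 3.24500e-06.

S_2 ≈ 22.9005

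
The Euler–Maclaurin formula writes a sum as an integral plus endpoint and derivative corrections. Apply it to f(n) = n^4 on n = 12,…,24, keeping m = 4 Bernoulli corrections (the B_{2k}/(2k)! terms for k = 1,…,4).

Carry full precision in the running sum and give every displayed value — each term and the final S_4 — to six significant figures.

S_4 ≈ 1.72305e+06

The integral term ∫_12^24 x^4 dx = 1.54276e+06.
½[f(12) + f(24)] = ½[20736.0 + 331776] = 176256.
Integral + boundary = 1.71901e+06.
Correction k=1: B_{2}/2! · (f^{(1)}(24) − f^{(1)}(12)) = 1/12 · (55296.0 − 6912.00) = 4032.00.
Partial sum through k=1: 1.72305e+06.
Correction k=2: B_{4}/4! · (f^{(3)}(24) − f^{(3)}(12)) = −1/720 · (576.000 − 288.000) = -0.400000.
Partial sum through k=2: 1.72305e+06.
Correction k=3: B_{6}/6! · (f^{(5)}(24) − f^{(5)}(12)) = 1/30240 · (0.00000 − 0.00000) = 0.00000.
Partial sum through k=3: 1.72305e+06.
Correction k=4: B_{8}/8! · (f^{(7)}(24) − f^{(7)}(12)) = −1/1209600 · (0.00000 − 0.00000) = 0.00000.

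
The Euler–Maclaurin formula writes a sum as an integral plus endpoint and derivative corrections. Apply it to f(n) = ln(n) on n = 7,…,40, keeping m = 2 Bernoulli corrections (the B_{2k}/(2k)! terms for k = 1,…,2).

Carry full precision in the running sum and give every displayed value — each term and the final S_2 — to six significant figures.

S_2 ≈ 103.741

The integral term ∫_7^40 ln(x) dx = 100.934.
Endpoint term: (f(7) + f(40))/2 = (1.94591 + 3.68888)/2 = 2.81739.
Running total after boundary: 103.751.
Correction k=1: B_{2}/2! · (f^{(1)}(40) − f^{(1)}(7)) = 1/12 · (0.0250000 − 0.142857) = -0.00982143.
After k=1: 103.741.
Correction k=2: B_{4}/4! · (f^{(3)}(40) − f^{(3)}(7)) = −1/720 · (3.12500e-05 − 0.00583090) = 8.05507e-06.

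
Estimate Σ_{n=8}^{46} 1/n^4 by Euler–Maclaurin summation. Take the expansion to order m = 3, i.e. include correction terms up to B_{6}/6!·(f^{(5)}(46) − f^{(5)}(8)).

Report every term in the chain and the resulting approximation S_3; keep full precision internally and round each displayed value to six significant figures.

∫_8^46 1/x^4 dx evaluates to 0.000647617.
Boundary: ½(f(8) + f(46)) = ½(0.000244141 + 2.23341e-07) = 0.000122182.
So far: 0.000769799.
Order-1 term: 1/12 · (-1.94210e-08 − (-0.000122070)) = 1.01709e-05.
After k=1: 0.000779970.
Order-2 term: −1/720 · (-2.75345e-10 − (-5.72205e-05)) = -7.94725e-08.
After k=2: 0.000779891.
Order-3 term: 1/30240 · (-7.28700e-12 − (-5.00679e-05)) = 1.65568e-09.

S_3 ≈ 0.000779892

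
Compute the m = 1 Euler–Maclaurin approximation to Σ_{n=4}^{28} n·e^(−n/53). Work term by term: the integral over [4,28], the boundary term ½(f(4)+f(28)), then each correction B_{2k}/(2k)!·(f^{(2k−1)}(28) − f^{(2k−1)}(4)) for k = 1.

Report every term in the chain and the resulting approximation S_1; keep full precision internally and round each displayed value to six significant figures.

Integral: ∫_4^28 x·e^(−x/53) dx = 270.216.
½[f(4) + f(28)] = ½[3.70922 + 16.5089] = 10.1091.
Integral + boundary = 280.325.
Correction k=1: B_{2}/2! · (f^{(1)}(28) − f^{(1)}(4)) = 1/12 · (0.278116 − 0.857321) = -0.0482671.

S_1 ≈ 280.276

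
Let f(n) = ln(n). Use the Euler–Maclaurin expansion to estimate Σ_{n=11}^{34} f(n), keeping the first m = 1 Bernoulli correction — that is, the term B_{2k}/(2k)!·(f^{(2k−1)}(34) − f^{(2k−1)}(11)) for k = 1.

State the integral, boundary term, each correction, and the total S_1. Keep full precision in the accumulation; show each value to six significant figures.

S_1 ≈ 73.4764

Integral: ∫_11^34 ln(x) dx = 70.5194.
Boundary: ½(f(11) + f(34)) = ½(2.39790 + 3.52636) = 2.96213.
So far: 73.4815.
k=1: B_{2}/(2)! × [f^{(1)}(34) − f^{(1)}(11)] = 1/12 × (0.0294118 − 0.0909091) = -0.00512478.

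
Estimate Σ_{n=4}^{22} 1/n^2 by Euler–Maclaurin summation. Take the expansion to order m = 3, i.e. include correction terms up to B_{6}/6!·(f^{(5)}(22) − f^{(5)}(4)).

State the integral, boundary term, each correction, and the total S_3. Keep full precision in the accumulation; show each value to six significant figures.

S_3 ≈ 0.239386

Integral: ∫_4^22 1/x^2 dx = 0.204545.
Boundary: ½(f(4) + f(22)) = ½(0.0625000 + 0.00206612) = 0.0322831.
Running total after boundary: 0.236829.
Correction k=1: B_{2}/2! · (f^{(1)}(22) − f^{(1)}(4)) = 1/12 · (-0.000187829 − (-0.0312500)) = 0.00258851.
Partial sum through k=1: 0.239417.
Correction k=2: B_{4}/4! · (f^{(3)}(22) − f^{(3)}(4)) = −1/720 · (-4.65691e-06 − (-0.0234375)) = -3.25456e-05.
Partial sum through k=2: 0.239384.
Correction k=3: B_{6}/6! · (f^{(5)}(22) − f^{(5)}(4)) = 1/30240 · (-2.88651e-07 − (-0.0439453)) = 1.45321e-06.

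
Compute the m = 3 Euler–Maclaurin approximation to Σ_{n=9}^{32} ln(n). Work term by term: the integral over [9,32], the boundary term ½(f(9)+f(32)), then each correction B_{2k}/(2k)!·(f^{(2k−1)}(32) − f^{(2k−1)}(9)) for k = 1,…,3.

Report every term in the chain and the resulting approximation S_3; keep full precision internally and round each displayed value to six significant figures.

S_3 ≈ 70.9534

Integral: ∫_9^32 ln(x) dx = 68.1285.
½[f(9) + f(32)] = ½[2.19722 + 3.46574] = 2.83148.
Integral + boundary = 70.9600.
Correction k=1: B_{2}/2! · (f^{(1)}(32) − f^{(1)}(9)) = 1/12 · (0.0312500 − 0.111111) = -0.00665509.
After k=1: 70.9534.
Correction k=2: B_{4}/4! · (f^{(3)}(32) − f^{(3)}(9)) = −1/720 · (6.10352e-05 − 0.00274348) = 3.72562e-06.
After k=2: 70.9534.
Correction k=3: B_{6}/6! · (f^{(5)}(32) − f^{(5)}(9)) = 1/30240 · (7.15256e-07 − 0.000406442) = -1.34169e-08.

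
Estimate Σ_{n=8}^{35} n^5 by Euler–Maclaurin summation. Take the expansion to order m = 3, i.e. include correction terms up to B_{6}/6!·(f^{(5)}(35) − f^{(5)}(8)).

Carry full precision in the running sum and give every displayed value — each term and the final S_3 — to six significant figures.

The integral term ∫_8^35 x^5 dx = 3.06334e+08.
½[f(8) + f(35)] = ½[32768.0 + 5.25219e+07] = 2.62773e+07.
Running total after boundary: 3.32611e+08.
k=1: B_{2}/(2)! × [f^{(1)}(35) − f^{(1)}(8)] = 1/12 × (7.50312e+06 − 20480.0) = 623554.
Running total after k=1: 3.33235e+08.
k=2: B_{4}/(4)! × [f^{(3)}(35) − f^{(3)}(8)] = −1/720 × (73500.0 − 3840.00) = -96.7500.
Running total after k=2: 3.33235e+08.
k=3: B_{6}/(6)! × [f^{(5)}(35) − f^{(5)}(8)] = 1/30240 × (120.000 − 120.000) = 0.00000.

S_3 ≈ 3.33235e+08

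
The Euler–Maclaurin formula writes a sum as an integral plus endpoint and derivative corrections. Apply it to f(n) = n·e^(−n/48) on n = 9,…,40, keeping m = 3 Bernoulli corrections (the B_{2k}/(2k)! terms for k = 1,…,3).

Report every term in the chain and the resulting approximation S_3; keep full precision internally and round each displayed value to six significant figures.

Integral: ∫_9^40 x·e^(−x/48) dx = 432.481.
Boundary: ½(f(9) + f(40)) = ½(7.46126 + 17.3839) = 12.4226.
Running total after boundary: 444.903.
Correction k=1: B_{2}/2! · (f^{(1)}(40) − f^{(1)}(9)) = 1/12 · (0.0724330 − 0.673586) = -0.0500961.
Running total after k=1: 444.853.
Correction k=2: B_{4}/4! · (f^{(3)}(40) − f^{(3)}(9)) = −1/720 · (0.000408693 − 0.00101200) = 8.37924e-07.
Running total after k=2: 444.853.
Correction k=3: B_{6}/6! · (f^{(5)}(40) − f^{(5)}(9)) = 1/30240 · (3.41124e-07 − 7.51581e-07) = -1.35733e-11.

S_3 ≈ 444.853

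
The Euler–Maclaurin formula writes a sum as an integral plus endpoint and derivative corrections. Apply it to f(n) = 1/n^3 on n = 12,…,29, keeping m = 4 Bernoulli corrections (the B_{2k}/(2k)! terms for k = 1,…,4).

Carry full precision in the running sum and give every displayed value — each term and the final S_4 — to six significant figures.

Integral: ∫_12^29 1/x^3 dx = 0.00287769.
Endpoint term: (f(12) + f(29))/2 = (0.000578704 + 4.10021e-05)/2 = 0.000309853.
Running total after boundary: 0.00318754.
Correction k=1: B_{2}/2! · (f^{(1)}(29) − f^{(1)}(12)) = 1/12 · (-4.24160e-06 − (-0.000144676)) = 1.17029e-05.
Running total after k=1: 0.00319925.
Correction k=2: B_{4}/4! · (f^{(3)}(29) − f^{(3)}(12)) = −1/720 · (-1.00870e-07 − (-2.00939e-05)) = -2.77681e-08.
Running total after k=2: 0.00319922.
Correction k=3: B_{6}/6! · (f^{(5)}(29) − f^{(5)}(12)) = 1/30240 · (-5.03752e-09 − (-5.86071e-06)) = 1.93640e-10.
Running total after k=3: 0.00319922.
Correction k=4: B_{8}/8! · (f^{(7)}(29) − f^{(7)}(12)) = −1/1209600 · (-4.31274e-10 − (-2.93036e-06)) = -2.42223e-12.

S_4 ≈ 0.00319922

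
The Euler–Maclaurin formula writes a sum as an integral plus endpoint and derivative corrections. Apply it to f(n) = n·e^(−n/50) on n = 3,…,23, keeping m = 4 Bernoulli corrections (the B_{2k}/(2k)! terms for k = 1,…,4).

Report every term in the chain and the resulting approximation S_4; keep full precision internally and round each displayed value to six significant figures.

∫_3^23 x·e^(−x/50) dx evaluates to 191.491.
½[f(3) + f(23)] = ½[2.82529 + 14.5195] = 8.67241.
So far: 200.163.
Correction k=1: B_{2}/2! · (f^{(1)}(23) − f^{(1)}(3)) = 1/12 · (0.340893 − 0.885259) = -0.0453638.
Running total after k=1: 200.118.
Correction k=2: B_{4}/4! · (f^{(3)}(23) − f^{(3)}(3)) = −1/720 · (0.000641384 − 0.00110752) = 6.47404e-07.
Running total after k=2: 200.118.
Correction k=3: B_{6}/6! · (f^{(5)}(23) − f^{(5)}(3)) = 1/30240 · (4.58564e-07 − 7.44371e-07) = -9.45126e-12.
Running total after k=3: 200.118.
Correction k=4: B_{8}/8! · (f^{(7)}(23) − f^{(7)}(3)) = −1/1209600 · (2.64230e-10 − 4.18294e-10) = 1.27368e-16.

S_4 ≈ 200.118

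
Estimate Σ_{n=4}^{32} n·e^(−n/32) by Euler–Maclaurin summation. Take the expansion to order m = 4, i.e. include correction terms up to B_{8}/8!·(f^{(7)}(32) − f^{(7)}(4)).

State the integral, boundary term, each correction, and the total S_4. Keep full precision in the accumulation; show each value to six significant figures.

The integral term ∫_4^32 x·e^(−x/32) dx = 263.219.
Boundary: ½(f(4) + f(32)) = ½(3.52999 + 11.7721) = 7.65106.
Running total after boundary: 270.870.
k=1: B_{2}/(2)! × [f^{(1)}(32) − f^{(1)}(4)] = 1/12 × (0.00000 − 0.772185) = -0.0643487.
Running total after k=1: 270.806.
k=2: B_{4}/(4)! × [f^{(3)}(32) − f^{(3)}(4)] = −1/720 × (0.000718515 − 0.00247771) = 2.44333e-06.
Running total after k=2: 270.806.
k=3: B_{6}/(6)! × [f^{(5)}(32) − f^{(5)}(4)] = 1/30240 × (1.40335e-06 − 4.10287e-06) = -8.92699e-11.
Running total after k=3: 270.806.
k=4: B_{8}/(8)! × [f^{(7)}(32) − f^{(7)}(4)] = −1/1209600 × (2.05569e-09 − 5.65049e-09) = 2.97189e-15.

S_4 ≈ 270.806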